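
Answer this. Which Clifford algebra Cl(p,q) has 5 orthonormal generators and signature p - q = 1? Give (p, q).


We need p + q = 5 and p - q = 1.
Adding: 2p = 5 + 1 = 6, so p = 3.
Then q = 5 - 3 = 2.
(p, q) = (3, 2)


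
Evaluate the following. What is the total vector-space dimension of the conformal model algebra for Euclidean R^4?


The conformal model of R^4 uses Cl(5,1): the 4 Euclidean generators plus two extra orthogonal generators e+ (e+^2 = +1) and e- (e-^2 = -1), from which the null vectors e0, einf are built.
Number of generators m = 4 + 2 = 6.
dim Cl(p,q) = 2^m = 2^6 = 64


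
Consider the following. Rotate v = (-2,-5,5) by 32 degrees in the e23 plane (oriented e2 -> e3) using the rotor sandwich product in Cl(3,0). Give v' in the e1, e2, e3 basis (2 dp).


Rotor R = cos(16deg) - sin(16deg)*e23
Rotation angle theta = 2 * 16 = 32 degrees in the e23 plane (e2 -> e3).
The component perpendicular to the plane (e1) is invariant: v'_1 = v1 = -2.00
cos(32deg) = 0.8480, sin(32deg) = 0.5299
v'_2 = v2*cos(theta) - v3*sin(theta) = -5*0.8480 - 5*0.5299 = -6.89
v'_3 = v2*sin(theta) + v3*cos(theta) = -5*0.5299 + 5*0.8480 = 1.59
v' = -2.00*e1 - 6.89*e2 + 1.59*e3


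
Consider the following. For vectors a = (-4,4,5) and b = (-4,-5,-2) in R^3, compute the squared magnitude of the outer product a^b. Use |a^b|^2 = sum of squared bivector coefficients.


a wedge b = (a1*b2 - a2*b1)*e12 + (a1*b3 - a3*b1)*e13 + (a2*b3 - a3*b2)*e23
e12 coeff: (-4)*(-5) - 4*(-4) = 20 - (-16) = 36
e13 coeff: (-4)*(-2) - 5*(-4) = 8 - (-20) = 28
e23 coeff: 4*(-2) - 5*(-5) = -8 - (-25) = 17
|a wedge b|^2 = 36^2 + 28^2 + 17^2
= 1296 + 784 + 289
= 2369


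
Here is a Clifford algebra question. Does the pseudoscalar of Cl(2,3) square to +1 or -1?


The pseudoscalar I = e1...e_n (product of all n generators) of Cl(p,q) satisfies I^2 = (-1)^(q + n(n-1)/2).
p = 2, q = 3, n = p + q = 5
n(n-1)/2 = 5 * 4 / 2 = 10
Exponent = q + n(n-1)/2 = 3 + 10 = 13
I^2 = (-1)^13 = -1


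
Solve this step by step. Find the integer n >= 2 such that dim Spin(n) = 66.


dim Spin(n) = dim so(n) = n(n-1)/2.
Solve n(n-1)/2 = 66, i.e. n^2 - n - 132 = 0.
Discriminant = 1 + 8*66 = 529
n = (1 + sqrt(529))/2 = (1 + 23)/2 = 12


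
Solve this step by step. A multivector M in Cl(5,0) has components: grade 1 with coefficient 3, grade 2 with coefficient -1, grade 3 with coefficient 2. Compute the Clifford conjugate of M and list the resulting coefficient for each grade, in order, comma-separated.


Clifford conjugate sign for grade k: (-1)^(k(k+1)/2)
Grade 1: (-1)^(1*2/2) = (-1)^1 = -1, coeff 3 -> -3
Grade 2: (-1)^(2*3/2) = (-1)^3 = -1, coeff -1 -> 1
Grade 3: (-1)^(3*4/2) = (-1)^6 = 1, coeff 2 -> 2
Conjugated coefficients: -3, 1, 2


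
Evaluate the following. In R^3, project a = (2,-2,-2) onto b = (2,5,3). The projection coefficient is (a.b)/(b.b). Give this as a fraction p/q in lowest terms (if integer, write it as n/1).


Projection coefficient = (a . b) / (b . b)
a . b = 2*2 + (-2)*5 + (-2)*3
= 4 + (-10) + (-6) = -12
b . b = 2^2 + 5^2 + 3^2
= 4 + 25 + 9 = 38
Coefficient = -12/38
In lowest terms: -6/19


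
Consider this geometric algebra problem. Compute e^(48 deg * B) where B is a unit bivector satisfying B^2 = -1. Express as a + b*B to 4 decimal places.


For a unit bivector B with B^2 = -1, the exponential series gives
e^(theta*B) = cos(theta) + sin(theta)*B (the GA analogue of Euler's formula).
theta = 48 degrees = 0.837758 rad
cos(48 deg) = 0.6691
sin(48 deg) = 0.7431
exp(theta*B) = 0.6691 + 0.7431*B


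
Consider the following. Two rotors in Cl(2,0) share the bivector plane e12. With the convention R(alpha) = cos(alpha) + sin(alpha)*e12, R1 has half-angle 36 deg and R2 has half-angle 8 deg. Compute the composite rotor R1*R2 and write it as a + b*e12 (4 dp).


Same-plane rotors commute and their half-angles add:
R1*R2 = cos(a1 + a2) + sin(a1 + a2)*e12.
a1 + a2 = 36 + 8 = 44 deg
cos(44 deg) = 0.7193
sin(44 deg) = 0.6947
R1*R2 = 0.7193 + 0.6947*e12


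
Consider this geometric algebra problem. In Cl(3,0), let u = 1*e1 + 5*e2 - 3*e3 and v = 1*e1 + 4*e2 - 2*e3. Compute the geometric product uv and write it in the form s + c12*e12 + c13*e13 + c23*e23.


In Cl(3,0): e_i^2 = 1, e_ie_j = -e_je_i for i != j.
Scalar part = u . v = 1*1 + 5*4 + (-3)*(-2)
= 1 + 20 + 6 = 27
e12 coeff = 1*4 - 5*1 = 4 - 5 = -1
e13 coeff = 1*(-2) - (-3)*1 = -2 - (-3) = 1
e23 coeff = 5*(-2) - (-3)*4 = -10 - (-12) = 2
uv = 27 - 1*e12 + 1*e13 + 2*e23


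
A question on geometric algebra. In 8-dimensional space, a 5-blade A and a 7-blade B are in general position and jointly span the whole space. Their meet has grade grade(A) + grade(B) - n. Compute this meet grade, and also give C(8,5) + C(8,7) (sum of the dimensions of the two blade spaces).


Meet grade = grade(A) + grade(B) - n
= 5 + 7 - 8 = 4
C(8,5) = 56
C(8,7) = 8
dim_A + dim_B = 56 + 8 = 64


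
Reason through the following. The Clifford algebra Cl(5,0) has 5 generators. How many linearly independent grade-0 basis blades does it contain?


Number of grade-k basis blades in Cl(p,q) with n = p + q is C(n, k).
n = 5 + 0 = 5
C(5, 0) = 5! / (0! * 5!)
= 120 / (1 * 120)
= 1


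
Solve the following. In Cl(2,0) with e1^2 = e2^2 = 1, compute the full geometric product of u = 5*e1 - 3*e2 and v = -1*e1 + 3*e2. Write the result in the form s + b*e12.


Expand: (5*e1 - 3*e2)(-1*e1 + 3*e2)
= 5*(-1)*e1e1 + 5*3*e1e2 + (-3)*(-1)*e2e1 + (-3)*3*e2e2
Using e1^2 = e2^2 = 1, e2e1 = -e1e2:
Scalar part s = 5*(-1) + (-3)*3 = -5 + (-9) = -14
Bivector part b = 5*3 - (-3)*(-1) = 15 - 3 = 12
uv = -14 + 12*e12


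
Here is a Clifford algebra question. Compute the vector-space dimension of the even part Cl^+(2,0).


Even subalgebra dimension = 2^(n-1)
n = 2 + 0 = 2
2^(2 - 1) = 2^1 = 2
Verification: sum of C(2,k) for even k = 1 + 1 = 2
Result = 2


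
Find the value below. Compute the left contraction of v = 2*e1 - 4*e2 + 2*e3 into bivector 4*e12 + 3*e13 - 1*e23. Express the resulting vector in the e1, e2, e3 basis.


Left contraction v _| B = <vB>_1 (grade-1 part of the geometric product vB).
Using e1_|e12 = e2, e2_|e12 = -e1, e1_|e13 = e3, e3_|e13 = -e1, e2_|e23 = e3, e3_|e23 = -e2:
e1 coeff: -v2*b12 - v3*b13 = -(-4)*(4) - (2)*(3) = 10
e2 coeff: v1*b12 - v3*b23 = (2)*(4) - (2)*(-1) = 10
e3 coeff: v1*b13 + v2*b23 = (2)*(3) + (-4)*(-1) = 10
v _| B = 10*e1 + 10*e2 + 10*e3


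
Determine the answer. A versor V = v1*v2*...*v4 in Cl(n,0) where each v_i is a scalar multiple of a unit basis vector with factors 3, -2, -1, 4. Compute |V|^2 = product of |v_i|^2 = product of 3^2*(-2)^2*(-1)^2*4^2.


Each vector v_i has |v_i|^2 = s_i^2
Squared scales: 3^2 = 9, (-2)^2 = 4, (-1)^2 = 1, 4^2 = 16
|V|^2 = 9 * 4 * 1 * 16
= 576


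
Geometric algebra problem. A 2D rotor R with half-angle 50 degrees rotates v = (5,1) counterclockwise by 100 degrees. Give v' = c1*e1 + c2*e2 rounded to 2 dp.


Rotor R = cos(50deg) - sin(50deg)*e12
Rotation angle theta = 2 * 50 = 100 degrees
v' = R*v*~R rotates v by theta.
cos(100deg) = -0.1736, sin(100deg) = 0.9848
v'_1 = 5*cos(100deg) - 1*sin(100deg)
= 5*(-0.1736) - 1*0.9848
= -1.85
v'_2 = 5*sin(100deg) + 1*cos(100deg)
= 5*0.9848 + 1*(-0.1736)
= 4.75
v' = -1.85*e1 + 4.75*e2


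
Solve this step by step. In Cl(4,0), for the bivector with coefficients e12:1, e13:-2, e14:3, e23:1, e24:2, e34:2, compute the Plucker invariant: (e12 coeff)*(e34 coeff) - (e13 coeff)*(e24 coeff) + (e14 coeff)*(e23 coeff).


Plucker relation: af - be + cd
a*f = 1*2 = 2
b*e = (-2)*2 = -4
c*d = 3*1 = 3
af - be + cd = 2 - (-4) + 3
= 9


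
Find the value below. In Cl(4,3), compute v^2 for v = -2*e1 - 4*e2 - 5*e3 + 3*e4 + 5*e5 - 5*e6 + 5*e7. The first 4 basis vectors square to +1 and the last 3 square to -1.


v^2 = sum of c_i^2 * e_i^2
Positive signature terms (e_i^2 = +1): (-2)^2 + (-4)^2 + (-5)^2 + 3^2 = 54
Negative signature terms (e_j^2 = -1): 5^2 + (-5)^2 + 5^2 = 75
v^2 = 54 - 75 = -21


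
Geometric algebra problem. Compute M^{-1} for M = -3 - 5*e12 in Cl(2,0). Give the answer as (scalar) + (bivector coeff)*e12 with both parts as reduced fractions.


M = -3 - 5*e12, where e12^2 = -1.
Since M commutes with its reverse ~M = a - b*e12, M * ~M = a^2 - b^2*e12^2 = a^2 + b^2.
So M^{-1} = ~M / (a^2 + b^2) = (a - b*e12)/(a^2 + b^2).
a^2 + b^2 = 9 + 25 = 34
Scalar part = -3/34 = -3/34
Bivector coeff = 5/34 = 5/34
M^{-1} = -3/34 + 5/34*e12


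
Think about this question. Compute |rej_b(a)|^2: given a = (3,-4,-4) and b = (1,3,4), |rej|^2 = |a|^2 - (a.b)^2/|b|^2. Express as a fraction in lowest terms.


|a|^2 = 3^2 + (-4)^2 + (-4)^2 = 41
|b|^2 = 1^2 + 3^2 + 4^2 = 26
a . b = 3*1 + (-4)*3 + (-4)*4 = -25
(a.b)^2 = (-25)^2 = 625
|rej|^2 = 41 - 625/26
= (1066 - 625)/26
= 441/26
In lowest terms: 441/26


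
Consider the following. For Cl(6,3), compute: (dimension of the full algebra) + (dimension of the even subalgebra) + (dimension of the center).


n = 6 + 3 = 9
Total dim = 2^9 = 512
Even subalgebra dim = 2^8 = 256
n is odd, so center dim = 2
Sum = 512 + 256 + 2 = 770


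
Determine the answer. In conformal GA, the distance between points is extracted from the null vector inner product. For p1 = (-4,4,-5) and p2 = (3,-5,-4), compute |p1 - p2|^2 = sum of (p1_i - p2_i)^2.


p1 - p2 = (-7, 9, -1)
|p1 - p2|^2 = (-7)^2 + 9^2 + (-1)^2
= 49 + 81 + 1
= 131


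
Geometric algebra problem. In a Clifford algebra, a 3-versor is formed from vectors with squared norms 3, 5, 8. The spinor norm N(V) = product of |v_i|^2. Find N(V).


Spinor norm N(V) = |v1|^2 * |v2|^2 * ... * |v3|^2
= 3 * 5 * 8
Running product: 3, 15, 120
N(V) = 120


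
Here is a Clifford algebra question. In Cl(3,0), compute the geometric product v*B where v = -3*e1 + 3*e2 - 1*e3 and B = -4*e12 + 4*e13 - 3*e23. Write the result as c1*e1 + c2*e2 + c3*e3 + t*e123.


vB has grade-1 (vector) and grade-3 (trivector) parts: vB = (v _| B) + (v ^ B).
Vector part <vB>_1:
  e1: -v2*b12 - v3*b13 = -(3)*(-4) - (-1)*(4) = 16
  e2: v1*b12 - v3*b23 = (-3)*(-4) - (-1)*(-3) = 9
  e3: v1*b13 + v2*b23 = (-3)*(4) + (3)*(-3) = -21
Trivector part <vB>_3:
  e123: v1*b23 - v2*b13 + v3*b12 = (-3)*(-3) - (3)*(4) + (-1)*(-4) = 1
vB = 16*e1 + 9*e2 - 21*e3 + 1*e123


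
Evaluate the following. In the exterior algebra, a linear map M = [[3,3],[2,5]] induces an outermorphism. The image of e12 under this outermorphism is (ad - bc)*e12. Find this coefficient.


The outermorphism of a linear map f sends e1^e2 to f(e1)^f(e2).
f(e1) = 3*e1 + 2*e2
f(e2) = 3*e1 + 5*e2
f(e1) ^ f(e2) = (3*e1 + 2*e2) ^ (3*e1 + 5*e2)
= 3*5*e12 + 2*3*e21
= (15 - 6)*e12
= 9*e12
Coefficient = 9


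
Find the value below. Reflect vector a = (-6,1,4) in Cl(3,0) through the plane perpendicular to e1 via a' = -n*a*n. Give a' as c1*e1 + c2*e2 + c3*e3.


Reflection formula: a' = -n*a*n, with n = e1 (unit vector, n^2 = 1).
For reflection through hyperplane perp to e1:
The component along e1 flips sign, others stay.
a = (-6, 1, 4)
a' = (6, 1, 4)
a' = 6*e1 + 1*e2 + 4*e3


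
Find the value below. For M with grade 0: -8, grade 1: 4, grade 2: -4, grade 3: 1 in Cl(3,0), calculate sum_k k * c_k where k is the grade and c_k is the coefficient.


Grade-weighted sum = sum of grade_k * coefficient_k
0*(-8) = 0
1*4 = 4
2*(-4) = -8
3*1 = 3
Total = 0 + 4 + (-8) + 3 = -1


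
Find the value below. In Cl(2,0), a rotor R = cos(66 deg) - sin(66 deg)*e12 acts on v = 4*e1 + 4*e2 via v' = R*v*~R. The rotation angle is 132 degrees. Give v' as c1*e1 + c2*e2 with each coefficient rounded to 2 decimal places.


Rotor R = cos(66deg) - sin(66deg)*e12
Rotation angle theta = 2 * 66 = 132 degrees
v' = R*v*~R rotates v by theta.
cos(132deg) = -0.6691, sin(132deg) = 0.7431
v'_1 = 4*cos(132deg) - 4*sin(132deg)
= 4*(-0.6691) - 4*0.7431
= -5.65
v'_2 = 4*sin(132deg) + 4*cos(132deg)
= 4*0.7431 + 4*(-0.6691)
= 0.30
v' = -5.65*e1 + 0.30*e2


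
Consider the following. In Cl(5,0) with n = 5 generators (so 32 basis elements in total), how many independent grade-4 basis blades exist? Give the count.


Number of grade-k basis blades in Cl(p,q) with n = p + q is C(n, k).
n = 5 + 0 = 5
C(5, 4) = 5! / (4! * 1!)
= 120 / (24 * 1)
= 5


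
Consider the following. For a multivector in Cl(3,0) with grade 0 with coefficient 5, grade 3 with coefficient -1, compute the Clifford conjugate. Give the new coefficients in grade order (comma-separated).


Clifford conjugate sign for grade k: (-1)^(k(k+1)/2)
Grade 0: (-1)^(0*1/2) = (-1)^0 = 1, coeff 5 -> 5
Grade 3: (-1)^(3*4/2) = (-1)^6 = 1, coeff -1 -> -1
Conjugated coefficients: 5, -1


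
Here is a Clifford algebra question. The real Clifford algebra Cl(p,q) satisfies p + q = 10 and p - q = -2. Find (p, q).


We need p + q = 10 and p - q = -2.
Adding: 2p = 10 + (-2) = 8, so p = 4.
Then q = 10 - 4 = 6.
(p, q) = (4, 6)


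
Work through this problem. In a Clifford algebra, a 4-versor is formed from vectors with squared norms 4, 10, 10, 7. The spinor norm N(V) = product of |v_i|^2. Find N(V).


Spinor norm N(V) = |v1|^2 * |v2|^2 * ... * |v4|^2
= 4 * 10 * 10 * 7
Running product: 4, 40, 400, 2800
N(V) = 2800


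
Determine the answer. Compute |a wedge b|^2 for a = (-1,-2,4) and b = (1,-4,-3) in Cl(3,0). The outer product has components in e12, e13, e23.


a wedge b = (a1*b2 - a2*b1)*e12 + (a1*b3 - a3*b1)*e13 + (a2*b3 - a3*b2)*e23
e12 coeff: (-1)*(-4) - (-2)*1 = 4 - (-2) = 6
e13 coeff: (-1)*(-3) - 4*1 = 3 - 4 = -1
e23 coeff: (-2)*(-3) - 4*(-4) = 6 - (-16) = 22
|a wedge b|^2 = 6^2 + (-1)^2 + 22^2
= 36 + 1 + 484
= 521


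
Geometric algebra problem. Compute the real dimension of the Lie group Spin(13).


Spin(n) double-covers SO(n); both have Lie algebra so(n) of dimension n(n-1)/2.
n = 13
n(n-1) = 13 * 12 = 156
dim Spin(13) = 156/2 = 78


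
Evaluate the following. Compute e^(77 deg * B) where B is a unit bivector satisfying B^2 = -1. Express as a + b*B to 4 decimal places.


For a unit bivector B with B^2 = -1, the exponential series gives
e^(theta*B) = cos(theta) + sin(theta)*B (the GA analogue of Euler's formula).
theta = 77 degrees = 1.343904 rad
cos(77 deg) = 0.2250
sin(77 deg) = 0.9744
exp(theta*B) = 0.2250 + 0.9744*B


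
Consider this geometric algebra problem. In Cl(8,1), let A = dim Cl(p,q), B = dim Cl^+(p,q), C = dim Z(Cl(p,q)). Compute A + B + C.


n = 8 + 1 = 9
Total dim = 2^9 = 512
Even subalgebra dim = 2^8 = 256
n is odd, so center dim = 2
Sum = 512 + 256 + 2 = 770


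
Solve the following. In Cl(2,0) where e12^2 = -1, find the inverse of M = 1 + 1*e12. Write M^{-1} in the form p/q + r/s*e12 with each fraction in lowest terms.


M = 1 + 1*e12, where e12^2 = -1.
Since M commutes with its reverse ~M = a - b*e12, M * ~M = a^2 - b^2*e12^2 = a^2 + b^2.
So M^{-1} = ~M / (a^2 + b^2) = (a - b*e12)/(a^2 + b^2).
a^2 + b^2 = 1 + 1 = 2
Scalar part = 1/2 = 1/2
Bivector coeff = -1/2 = -1/2
M^{-1} = 1/2 - 1/2*e12


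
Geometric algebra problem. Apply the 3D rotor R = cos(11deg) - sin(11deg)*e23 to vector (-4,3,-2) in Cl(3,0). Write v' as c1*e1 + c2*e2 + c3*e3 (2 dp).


Rotor R = cos(11deg) - sin(11deg)*e23
Rotation angle theta = 2 * 11 = 22 degrees in the e23 plane (e2 -> e3).
The component perpendicular to the plane (e1) is invariant: v'_1 = v1 = -4.00
cos(22deg) = 0.9272, sin(22deg) = 0.3746
v'_2 = v2*cos(theta) - v3*sin(theta) = 3*0.9272 - (-2)*0.3746 = 3.53
v'_3 = v2*sin(theta) + v3*cos(theta) = 3*0.3746 + (-2)*0.9272 = -0.73
v' = -4.00*e1 + 3.53*e2 - 0.73*e3


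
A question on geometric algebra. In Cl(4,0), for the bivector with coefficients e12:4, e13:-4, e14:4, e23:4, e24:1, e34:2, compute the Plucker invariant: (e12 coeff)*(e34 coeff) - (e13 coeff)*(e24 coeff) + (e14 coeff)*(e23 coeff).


Plucker relation: af - be + cd
a*f = 4*2 = 8
b*e = (-4)*1 = -4
c*d = 4*4 = 16
af - be + cd = 8 - (-4) + 16
= 28


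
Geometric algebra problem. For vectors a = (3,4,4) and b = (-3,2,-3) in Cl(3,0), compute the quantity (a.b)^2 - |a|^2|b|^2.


a . b = 3*(-3) + 4*2 + 4*(-3)
= -9 + 8 + (-12) = -13
|a|^2 = 3^2 + 4^2 + 4^2 = 41
|b|^2 = (-3)^2 + 2^2 + (-3)^2 = 22
(a.b)^2 = (-13)^2 = 169
|a|^2 * |b|^2 = 41 * 22 = 902
Result = 169 - 902 = -733


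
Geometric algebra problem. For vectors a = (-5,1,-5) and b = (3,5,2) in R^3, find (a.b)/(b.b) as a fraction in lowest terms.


Projection coefficient = (a . b) / (b . b)
a . b = (-5)*3 + 1*5 + (-5)*2
= -15 + 5 + (-10) = -20
b . b = 3^2 + 5^2 + 2^2
= 9 + 25 + 4 = 38
Coefficient = -20/38
In lowest terms: -10/19


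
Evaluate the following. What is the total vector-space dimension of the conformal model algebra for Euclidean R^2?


The conformal model of R^2 uses Cl(3,1): the 2 Euclidean generators plus two extra orthogonal generators e+ (e+^2 = +1) and e- (e-^2 = -1), from which the null vectors e0, einf are built.
Number of generators m = 2 + 2 = 4.
dim Cl(p,q) = 2^m = 2^4 = 16


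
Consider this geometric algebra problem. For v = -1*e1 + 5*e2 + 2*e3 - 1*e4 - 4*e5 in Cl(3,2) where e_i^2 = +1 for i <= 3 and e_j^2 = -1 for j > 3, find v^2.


v^2 = sum of c_i^2 * e_i^2
Positive signature terms (e_i^2 = +1): (-1)^2 + 5^2 + 2^2 = 30
Negative signature terms (e_j^2 = -1): (-1)^2 + (-4)^2 = 17
v^2 = 30 - 17 = 13


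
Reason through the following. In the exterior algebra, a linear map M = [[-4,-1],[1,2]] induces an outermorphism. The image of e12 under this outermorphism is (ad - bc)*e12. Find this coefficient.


The outermorphism of a linear map f sends e1^e2 to f(e1)^f(e2).
f(e1) = -4*e1 + 1*e2
f(e2) = -1*e1 + 2*e2
f(e1) ^ f(e2) = (-4*e1 + 1*e2) ^ (-1*e1 + 2*e2)
= (-4)*2*e12 + 1*(-1)*e21
= (-8 - (-1))*e12
= -7*e12
Coefficient = -7


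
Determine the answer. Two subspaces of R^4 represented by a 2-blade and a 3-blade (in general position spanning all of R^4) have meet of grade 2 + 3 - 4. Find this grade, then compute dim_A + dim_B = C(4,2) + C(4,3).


Meet grade = grade(A) + grade(B) - n
= 2 + 3 - 4 = 1
C(4,2) = 6
C(4,3) = 4
dim_A + dim_B = 6 + 4 = 10


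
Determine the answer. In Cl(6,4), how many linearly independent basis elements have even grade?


Even subalgebra dimension = 2^(n-1)
n = 6 + 4 = 10
2^(10 - 1) = 2^9 = 512
Verification: sum of C(10,k) for even k = 1 + 45 + 210 + 210 + 45 + 1 = 512
Result = 512


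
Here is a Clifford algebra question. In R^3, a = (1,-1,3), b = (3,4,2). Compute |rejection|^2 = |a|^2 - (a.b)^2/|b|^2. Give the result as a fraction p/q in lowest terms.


|a|^2 = 1^2 + (-1)^2 + 3^2 = 11
|b|^2 = 3^2 + 4^2 + 2^2 = 29
a . b = 1*3 + (-1)*4 + 3*2 = 5
(a.b)^2 = 5^2 = 25
|rej|^2 = 11 - 25/29
= (319 - 25)/29
= 294/29
In lowest terms: 294/29


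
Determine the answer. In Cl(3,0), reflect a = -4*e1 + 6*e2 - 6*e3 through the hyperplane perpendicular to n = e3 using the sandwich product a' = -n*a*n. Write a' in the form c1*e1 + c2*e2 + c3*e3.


Reflection formula: a' = -n*a*n, with n = e3 (unit vector, n^2 = 1).
For reflection through hyperplane perp to e3:
The component along e3 flips sign, others stay.
a = (-4, 6, -6)
a' = (-4, 6, 6)
a' = -4*e1 + 6*e2 + 6*e3


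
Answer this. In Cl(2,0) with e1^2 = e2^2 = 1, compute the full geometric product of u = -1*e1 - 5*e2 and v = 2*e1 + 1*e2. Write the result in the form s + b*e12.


Expand: (-1*e1 - 5*e2)(2*e1 + 1*e2)
= (-1)*2*e1e1 + (-1)*1*e1e2 + (-5)*2*e2e1 + (-5)*1*e2e2
Using e1^2 = e2^2 = 1, e2e1 = -e1e2:
Scalar part s = (-1)*2 + (-5)*1 = -2 + (-5) = -7
Bivector part b = (-1)*1 - (-5)*2 = -1 - (-10) = 9
uv = -7 + 9*e12


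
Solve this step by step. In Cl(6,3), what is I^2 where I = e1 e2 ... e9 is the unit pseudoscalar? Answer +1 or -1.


The pseudoscalar I = e1...e_n (product of all n generators) of Cl(p,q) satisfies I^2 = (-1)^(q + n(n-1)/2).
p = 6, q = 3, n = p + q = 9
n(n-1)/2 = 9 * 8 / 2 = 36
Exponent = q + n(n-1)/2 = 3 + 36 = 39
I^2 = (-1)^39 = -1


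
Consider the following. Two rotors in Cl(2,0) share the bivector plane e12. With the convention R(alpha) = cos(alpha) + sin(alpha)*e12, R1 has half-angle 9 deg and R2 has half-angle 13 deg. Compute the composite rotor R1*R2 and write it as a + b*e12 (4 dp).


Same-plane rotors commute and their half-angles add:
R1*R2 = cos(a1 + a2) + sin(a1 + a2)*e12.
a1 + a2 = 9 + 13 = 22 deg
cos(22 deg) = 0.9272
sin(22 deg) = 0.3746
R1*R2 = 0.9272 + 0.3746*e12


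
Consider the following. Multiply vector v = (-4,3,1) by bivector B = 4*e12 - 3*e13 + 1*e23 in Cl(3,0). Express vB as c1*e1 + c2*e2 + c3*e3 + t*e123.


vB has grade-1 (vector) and grade-3 (trivector) parts: vB = (v _| B) + (v ^ B).
Vector part <vB>_1:
  e1: -v2*b12 - v3*b13 = -(3)*(4) - (1)*(-3) = -9
  e2: v1*b12 - v3*b23 = (-4)*(4) - (1)*(1) = -17
  e3: v1*b13 + v2*b23 = (-4)*(-3) + (3)*(1) = 15
Trivector part <vB>_3:
  e123: v1*b23 - v2*b13 + v3*b12 = (-4)*(1) - (3)*(-3) + (1)*(4) = 9
vB = -9*e1 - 17*e2 + 15*e3 + 9*e123


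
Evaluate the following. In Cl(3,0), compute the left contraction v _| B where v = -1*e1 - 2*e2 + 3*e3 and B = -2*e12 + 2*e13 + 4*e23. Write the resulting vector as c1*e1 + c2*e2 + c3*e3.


Left contraction v _| B = <vB>_1 (grade-1 part of the geometric product vB).
Using e1_|e12 = e2, e2_|e12 = -e1, e1_|e13 = e3, e3_|e13 = -e1, e2_|e23 = e3, e3_|e23 = -e2:
e1 coeff: -v2*b12 - v3*b13 = -(-2)*(-2) - (3)*(2) = -10
e2 coeff: v1*b12 - v3*b23 = (-1)*(-2) - (3)*(4) = -10
e3 coeff: v1*b13 + v2*b23 = (-1)*(2) + (-2)*(4) = -10
v _| B = -10*e1 - 10*e2 - 10*e3


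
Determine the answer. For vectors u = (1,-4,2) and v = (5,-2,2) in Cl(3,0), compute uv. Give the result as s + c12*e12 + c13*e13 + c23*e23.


In Cl(3,0): e_i^2 = 1, e_ie_j = -e_je_i for i != j.
Scalar part = u . v = 1*5 + (-4)*(-2) + 2*2
= 5 + 8 + 4 = 17
e12 coeff = 1*(-2) - (-4)*5 = -2 - (-20) = 18
e13 coeff = 1*2 - 2*5 = 2 - 10 = -8
e23 coeff = (-4)*2 - 2*(-2) = -8 - (-4) = -4
uv = 17 + 18*e12 - 8*e13 - 4*e23


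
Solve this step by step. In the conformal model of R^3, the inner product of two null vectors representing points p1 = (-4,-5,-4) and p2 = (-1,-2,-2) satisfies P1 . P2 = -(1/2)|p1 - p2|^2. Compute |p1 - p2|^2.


p1 - p2 = (-3, -3, -2)
|p1 - p2|^2 = (-3)^2 + (-3)^2 + (-2)^2
= 9 + 9 + 4
= 22


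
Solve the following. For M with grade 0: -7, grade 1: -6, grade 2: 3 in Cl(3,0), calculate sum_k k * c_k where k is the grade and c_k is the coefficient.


Grade-weighted sum = sum of grade_k * coefficient_k
0*(-7) = 0
1*(-6) = -6
2*3 = 6
Total = 0 + (-6) + 6 = 0


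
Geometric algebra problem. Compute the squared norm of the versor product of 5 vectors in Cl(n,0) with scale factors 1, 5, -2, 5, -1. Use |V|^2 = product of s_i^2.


Each vector v_i has |v_i|^2 = s_i^2
Squared scales: 1^2 = 1, 5^2 = 25, (-2)^2 = 4, 5^2 = 25, (-1)^2 = 1
|V|^2 = 1 * 25 * 4 * 25 * 1
= 2500


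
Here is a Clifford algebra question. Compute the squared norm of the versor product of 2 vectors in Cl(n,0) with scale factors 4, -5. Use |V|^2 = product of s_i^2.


Each vector v_i has |v_i|^2 = s_i^2
Squared scales: 4^2 = 16, (-5)^2 = 25
|V|^2 = 16 * 25
= 400


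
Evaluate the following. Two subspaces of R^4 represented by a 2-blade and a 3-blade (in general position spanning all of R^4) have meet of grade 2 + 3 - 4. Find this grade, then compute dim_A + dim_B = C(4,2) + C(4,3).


Meet grade = grade(A) + grade(B) - n
= 2 + 3 - 4 = 1
C(4,2) = 6
C(4,3) = 4
dim_A + dim_B = 6 + 4 = 10


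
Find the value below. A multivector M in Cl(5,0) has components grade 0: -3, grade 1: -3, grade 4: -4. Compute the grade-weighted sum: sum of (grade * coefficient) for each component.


Grade-weighted sum = sum of grade_k * coefficient_k
0*(-3) = 0
1*(-3) = -3
4*(-4) = -16
Total = 0 + (-3) + (-16) = -19


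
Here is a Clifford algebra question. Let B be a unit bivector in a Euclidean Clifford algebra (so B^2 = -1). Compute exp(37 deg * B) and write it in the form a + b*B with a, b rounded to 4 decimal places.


For a unit bivector B with B^2 = -1, the exponential series gives
e^(theta*B) = cos(theta) + sin(theta)*B (the GA analogue of Euler's formula).
theta = 37 degrees = 0.645772 rad
cos(37 deg) = 0.7986
sin(37 deg) = 0.6018
exp(theta*B) = 0.7986 + 0.6018*B


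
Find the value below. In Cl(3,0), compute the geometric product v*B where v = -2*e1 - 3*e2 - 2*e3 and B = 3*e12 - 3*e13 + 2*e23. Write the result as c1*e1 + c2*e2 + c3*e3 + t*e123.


vB has grade-1 (vector) and grade-3 (trivector) parts: vB = (v _| B) + (v ^ B).
Vector part <vB>_1:
  e1: -v2*b12 - v3*b13 = -(-3)*(3) - (-2)*(-3) = 3
  e2: v1*b12 - v3*b23 = (-2)*(3) - (-2)*(2) = -2
  e3: v1*b13 + v2*b23 = (-2)*(-3) + (-3)*(2) = 0
Trivector part <vB>_3:
  e123: v1*b23 - v2*b13 + v3*b12 = (-2)*(2) - (-3)*(-3) + (-2)*(3) = -19
vB = 3*e1 - 2*e2 + 0*e3 - 19*e123


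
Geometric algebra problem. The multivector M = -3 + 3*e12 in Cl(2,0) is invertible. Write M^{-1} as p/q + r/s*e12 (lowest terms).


M = -3 + 3*e12, where e12^2 = -1.
Since M commutes with its reverse ~M = a - b*e12, M * ~M = a^2 - b^2*e12^2 = a^2 + b^2.
So M^{-1} = ~M / (a^2 + b^2) = (a - b*e12)/(a^2 + b^2).
a^2 + b^2 = 9 + 9 = 18
Scalar part = -3/18 = -1/6
Bivector coeff = -3/18 = -1/6
M^{-1} = -1/6 - 1/6*e12


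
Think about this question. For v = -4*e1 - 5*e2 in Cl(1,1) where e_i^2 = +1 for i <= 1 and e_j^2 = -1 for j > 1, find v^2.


v^2 = sum of c_i^2 * e_i^2
Positive signature terms (e_i^2 = +1): (-4)^2 = 16
Negative signature terms (e_j^2 = -1): (-5)^2 = 25
v^2 = 16 - 25 = -9


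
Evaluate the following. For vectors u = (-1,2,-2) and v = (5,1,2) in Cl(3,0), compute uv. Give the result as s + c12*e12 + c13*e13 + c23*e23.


In Cl(3,0): e_i^2 = 1, e_ie_j = -e_je_i for i != j.
Scalar part = u . v = (-1)*5 + 2*1 + (-2)*2
= -5 + 2 + (-4) = -7
e12 coeff = (-1)*1 - 2*5 = -1 - 10 = -11
e13 coeff = (-1)*2 - (-2)*5 = -2 - (-10) = 8
e23 coeff = 2*2 - (-2)*1 = 4 - (-2) = 6
uv = -7 - 11*e12 + 8*e13 + 6*e23


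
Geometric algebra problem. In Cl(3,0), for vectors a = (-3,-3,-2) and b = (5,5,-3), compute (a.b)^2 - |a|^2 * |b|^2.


a . b = (-3)*5 + (-3)*5 + (-2)*(-3)
= -15 + (-15) + 6 = -24
|a|^2 = (-3)^2 + (-3)^2 + (-2)^2 = 22
|b|^2 = 5^2 + 5^2 + (-3)^2 = 59
(a.b)^2 = (-24)^2 = 576
|a|^2 * |b|^2 = 22 * 59 = 1298
Result = 576 - 1298 = -722


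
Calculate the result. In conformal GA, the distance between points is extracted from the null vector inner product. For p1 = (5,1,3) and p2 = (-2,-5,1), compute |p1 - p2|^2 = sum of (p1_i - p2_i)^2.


p1 - p2 = (7, 6, 2)
|p1 - p2|^2 = 7^2 + 6^2 + 2^2
= 49 + 36 + 4
= 89


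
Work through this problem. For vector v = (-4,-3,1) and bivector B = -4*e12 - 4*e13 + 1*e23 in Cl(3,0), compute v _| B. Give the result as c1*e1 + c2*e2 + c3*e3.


Left contraction v _| B = <vB>_1 (grade-1 part of the geometric product vB).
Using e1_|e12 = e2, e2_|e12 = -e1, e1_|e13 = e3, e3_|e13 = -e1, e2_|e23 = e3, e3_|e23 = -e2:
e1 coeff: -v2*b12 - v3*b13 = -(-3)*(-4) - (1)*(-4) = -8
e2 coeff: v1*b12 - v3*b23 = (-4)*(-4) - (1)*(1) = 15
e3 coeff: v1*b13 + v2*b23 = (-4)*(-4) + (-3)*(1) = 13
v _| B = -8*e1 + 15*e2 + 13*e3


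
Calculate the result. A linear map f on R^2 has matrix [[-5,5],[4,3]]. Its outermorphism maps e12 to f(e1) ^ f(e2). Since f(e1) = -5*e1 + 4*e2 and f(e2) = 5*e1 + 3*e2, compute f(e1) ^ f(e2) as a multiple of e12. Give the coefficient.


The outermorphism of a linear map f sends e1^e2 to f(e1)^f(e2).
f(e1) = -5*e1 + 4*e2
f(e2) = 5*e1 + 3*e2
f(e1) ^ f(e2) = (-5*e1 + 4*e2) ^ (5*e1 + 3*e2)
= (-5)*3*e12 + 4*5*e21
= (-15 - 20)*e12
= -35*e12
Coefficient = -35


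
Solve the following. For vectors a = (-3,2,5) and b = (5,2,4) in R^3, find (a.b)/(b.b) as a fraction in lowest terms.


Projection coefficient = (a . b) / (b . b)
a . b = (-3)*5 + 2*2 + 5*4
= -15 + 4 + 20 = 9
b . b = 5^2 + 2^2 + 4^2
= 25 + 4 + 16 = 45
Coefficient = 9/45
In lowest terms: 1/5


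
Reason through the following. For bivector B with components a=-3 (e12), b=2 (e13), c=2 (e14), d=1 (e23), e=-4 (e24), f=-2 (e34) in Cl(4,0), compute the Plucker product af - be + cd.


Plucker relation: af - be + cd
a*f = (-3)*(-2) = 6
b*e = 2*(-4) = -8
c*d = 2*1 = 2
af - be + cd = 6 - (-8) + 2
= 16


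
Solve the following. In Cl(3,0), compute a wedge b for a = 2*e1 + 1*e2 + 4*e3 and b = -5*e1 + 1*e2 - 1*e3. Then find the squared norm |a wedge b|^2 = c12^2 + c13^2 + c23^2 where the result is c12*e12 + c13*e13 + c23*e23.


a wedge b = (a1*b2 - a2*b1)*e12 + (a1*b3 - a3*b1)*e13 + (a2*b3 - a3*b2)*e23
e12 coeff: 2*1 - 1*(-5) = 2 - (-5) = 7
e13 coeff: 2*(-1) - 4*(-5) = -2 - (-20) = 18
e23 coeff: 1*(-1) - 4*1 = -1 - 4 = -5
|a wedge b|^2 = 7^2 + 18^2 + (-5)^2
= 49 + 324 + 25
= 398


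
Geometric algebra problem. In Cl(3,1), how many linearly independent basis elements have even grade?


Even subalgebra dimension = 2^(n-1)
n = 3 + 1 = 4
2^(4 - 1) = 2^3 = 8
Verification: sum of C(4,k) for even k = 1 + 6 + 1 = 8
Result = 8


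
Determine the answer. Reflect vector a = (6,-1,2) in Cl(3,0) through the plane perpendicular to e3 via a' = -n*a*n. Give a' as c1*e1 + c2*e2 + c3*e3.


Reflection formula: a' = -n*a*n, with n = e3 (unit vector, n^2 = 1).
For reflection through hyperplane perp to e3:
The component along e3 flips sign, others stay.
a = (6, -1, 2)
a' = (6, -1, -2)
a' = 6*e1 - 1*e2 - 2*e3


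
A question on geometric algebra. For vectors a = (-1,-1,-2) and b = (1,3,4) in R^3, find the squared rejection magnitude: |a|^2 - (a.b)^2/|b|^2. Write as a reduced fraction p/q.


|a|^2 = (-1)^2 + (-1)^2 + (-2)^2 = 6
|b|^2 = 1^2 + 3^2 + 4^2 = 26
a . b = (-1)*1 + (-1)*3 + (-2)*4 = -12
(a.b)^2 = (-12)^2 = 144
|rej|^2 = 6 - 144/26
= (156 - 144)/26
= 12/26
In lowest terms: 6/13


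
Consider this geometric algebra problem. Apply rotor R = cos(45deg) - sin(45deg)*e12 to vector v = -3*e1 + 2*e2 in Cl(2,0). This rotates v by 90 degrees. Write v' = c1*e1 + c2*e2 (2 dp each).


Rotor R = cos(45deg) - sin(45deg)*e12
Rotation angle theta = 2 * 45 = 90 degrees
v' = R*v*~R rotates v by theta.
cos(90deg) = 0.0000, sin(90deg) = 1.0000
v'_1 = -3*cos(90deg) - 2*sin(90deg)
= -3*0.0000 - 2*1.0000
= -2.00
v'_2 = -3*sin(90deg) + 2*cos(90deg)
= -3*1.0000 + 2*0.0000
= -3.00
v' = -2.00*e1 - 3.00*e2


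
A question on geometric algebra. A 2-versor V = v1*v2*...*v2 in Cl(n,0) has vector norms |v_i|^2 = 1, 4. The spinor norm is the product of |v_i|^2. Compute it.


Spinor norm N(V) = |v1|^2 * |v2|^2 * ... * |v2|^2
= 1 * 4
Running product: 1, 4
N(V) = 4


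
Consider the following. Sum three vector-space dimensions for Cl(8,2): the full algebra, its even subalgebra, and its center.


n = 8 + 2 = 10
Total dim = 2^10 = 1024
Even subalgebra dim = 2^9 = 512
n is even, so center dim = 1
Sum = 1024 + 512 + 1 = 1537


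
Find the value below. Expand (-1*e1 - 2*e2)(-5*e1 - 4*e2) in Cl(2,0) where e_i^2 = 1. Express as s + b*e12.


Expand: (-1*e1 - 2*e2)(-5*e1 - 4*e2)
= (-1)*(-5)*e1e1 + (-1)*(-4)*e1e2 + (-2)*(-5)*e2e1 + (-2)*(-4)*e2e2
Using e1^2 = e2^2 = 1, e2e1 = -e1e2:
Scalar part s = (-1)*(-5) + (-2)*(-4) = 5 + 8 = 13
Bivector part b = (-1)*(-4) - (-2)*(-5) = 4 - 10 = -6
uv = 13 - 6*e12


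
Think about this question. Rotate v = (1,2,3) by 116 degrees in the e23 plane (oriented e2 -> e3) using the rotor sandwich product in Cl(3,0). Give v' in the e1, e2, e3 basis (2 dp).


Rotor R = cos(58deg) - sin(58deg)*e23
Rotation angle theta = 2 * 58 = 116 degrees in the e23 plane (e2 -> e3).
The component perpendicular to the plane (e1) is invariant: v'_1 = v1 = 1.00
cos(116deg) = -0.4384, sin(116deg) = 0.8988
v'_2 = v2*cos(theta) - v3*sin(theta) = 2*(-0.4384) - 3*0.8988 = -3.57
v'_3 = v2*sin(theta) + v3*cos(theta) = 2*0.8988 + 3*(-0.4384) = 0.48
v' = 1.00*e1 - 3.57*e2 + 0.48*e3


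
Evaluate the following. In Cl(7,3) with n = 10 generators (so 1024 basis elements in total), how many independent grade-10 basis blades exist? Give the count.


Number of grade-k basis blades in Cl(p,q) with n = p + q is C(n, k).
n = 7 + 3 = 10
C(10, 10) = 10! / (10! * 0!)
= 3628800 / (3628800 * 1)
= 1


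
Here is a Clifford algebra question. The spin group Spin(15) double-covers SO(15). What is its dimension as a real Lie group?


Spin(n) double-covers SO(n); both have Lie algebra so(n) of dimension n(n-1)/2.
n = 15
n(n-1) = 15 * 14 = 210
dim Spin(15) = 210/2 = 105


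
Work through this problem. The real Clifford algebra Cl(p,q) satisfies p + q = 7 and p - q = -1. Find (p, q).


We need p + q = 7 and p - q = -1.
Adding: 2p = 7 + (-1) = 6, so p = 3.
Then q = 7 - 3 = 4.
(p, q) = (3, 4)


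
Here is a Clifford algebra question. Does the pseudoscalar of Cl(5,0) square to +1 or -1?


The pseudoscalar I = e1...e_n (product of all n generators) of Cl(p,q) satisfies I^2 = (-1)^(q + n(n-1)/2).
p = 5, q = 0, n = p + q = 5
n(n-1)/2 = 5 * 4 / 2 = 10
Exponent = q + n(n-1)/2 = 0 + 10 = 10
I^2 = (-1)^10 = +1


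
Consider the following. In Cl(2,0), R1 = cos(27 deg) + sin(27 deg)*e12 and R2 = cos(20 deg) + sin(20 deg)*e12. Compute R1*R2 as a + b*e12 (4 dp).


Same-plane rotors commute and their half-angles add:
R1*R2 = cos(a1 + a2) + sin(a1 + a2)*e12.
a1 + a2 = 27 + 20 = 47 deg
cos(47 deg) = 0.6820
sin(47 deg) = 0.7314
R1*R2 = 0.6820 + 0.7314*e12


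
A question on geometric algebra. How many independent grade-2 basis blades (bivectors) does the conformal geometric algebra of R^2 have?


The conformal model of R^2 uses Cl(3,1) with m = 2 + 2 = 4 generators.
Number of grade-2 blades = C(m, 2) = C(4, 2)
= 4*3/2 = 6


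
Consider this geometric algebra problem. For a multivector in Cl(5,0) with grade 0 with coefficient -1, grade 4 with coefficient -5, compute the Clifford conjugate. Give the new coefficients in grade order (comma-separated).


Clifford conjugate sign for grade k: (-1)^(k(k+1)/2)
Grade 0: (-1)^(0*1/2) = (-1)^0 = 1, coeff -1 -> -1
Grade 4: (-1)^(4*5/2) = (-1)^10 = 1, coeff -5 -> -5
Conjugated coefficients: -1, -5


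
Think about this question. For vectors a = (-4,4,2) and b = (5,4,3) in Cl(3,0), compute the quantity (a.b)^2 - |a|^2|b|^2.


a . b = (-4)*5 + 4*4 + 2*3
= -20 + 16 + 6 = 2
|a|^2 = (-4)^2 + 4^2 + 2^2 = 36
|b|^2 = 5^2 + 4^2 + 3^2 = 50
(a.b)^2 = 2^2 = 4
|a|^2 * |b|^2 = 36 * 50 = 1800
Result = 4 - 1800 = -1796


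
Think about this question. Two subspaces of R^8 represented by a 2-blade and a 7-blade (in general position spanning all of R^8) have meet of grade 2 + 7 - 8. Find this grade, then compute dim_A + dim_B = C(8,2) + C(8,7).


Meet grade = grade(A) + grade(B) - n
= 2 + 7 - 8 = 1
C(8,2) = 28
C(8,7) = 8
dim_A + dim_B = 28 + 8 = 36


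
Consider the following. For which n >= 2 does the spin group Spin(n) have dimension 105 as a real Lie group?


dim Spin(n) = dim so(n) = n(n-1)/2.
Solve n(n-1)/2 = 105, i.e. n^2 - n - 210 = 0.
Discriminant = 1 + 8*105 = 841
n = (1 + sqrt(841))/2 = (1 + 29)/2 = 15


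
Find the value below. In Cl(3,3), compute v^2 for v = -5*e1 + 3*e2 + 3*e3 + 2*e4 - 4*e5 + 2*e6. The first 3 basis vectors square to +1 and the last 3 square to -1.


v^2 = sum of c_i^2 * e_i^2
Positive signature terms (e_i^2 = +1): (-5)^2 + 3^2 + 3^2 = 43
Negative signature terms (e_j^2 = -1): 2^2 + (-4)^2 + 2^2 = 24
v^2 = 43 - 24 = 19


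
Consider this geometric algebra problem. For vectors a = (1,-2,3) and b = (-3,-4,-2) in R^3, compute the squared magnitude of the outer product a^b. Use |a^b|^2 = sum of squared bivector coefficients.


a wedge b = (a1*b2 - a2*b1)*e12 + (a1*b3 - a3*b1)*e13 + (a2*b3 - a3*b2)*e23
e12 coeff: 1*(-4) - (-2)*(-3) = -4 - 6 = -10
e13 coeff: 1*(-2) - 3*(-3) = -2 - (-9) = 7
e23 coeff: (-2)*(-2) - 3*(-4) = 4 - (-12) = 16
|a wedge b|^2 = (-10)^2 + 7^2 + 16^2
= 100 + 49 + 256
= 405


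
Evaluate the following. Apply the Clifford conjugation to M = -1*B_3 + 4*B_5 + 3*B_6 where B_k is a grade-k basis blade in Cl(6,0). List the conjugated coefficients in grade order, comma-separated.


Clifford conjugate sign for grade k: (-1)^(k(k+1)/2)
Grade 3: (-1)^(3*4/2) = (-1)^6 = 1, coeff -1 -> -1
Grade 5: (-1)^(5*6/2) = (-1)^15 = -1, coeff 4 -> -4
Grade 6: (-1)^(6*7/2) = (-1)^21 = -1, coeff 3 -> -3
Conjugated coefficients: -1, -4, -3


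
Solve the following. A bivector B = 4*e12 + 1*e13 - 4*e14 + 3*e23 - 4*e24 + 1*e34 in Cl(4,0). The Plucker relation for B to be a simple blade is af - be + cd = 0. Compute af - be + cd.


Plucker relation: af - be + cd
a*f = 4*1 = 4
b*e = 1*(-4) = -4
c*d = (-4)*3 = -12
af - be + cd = 4 - (-4) + (-12)
= -4


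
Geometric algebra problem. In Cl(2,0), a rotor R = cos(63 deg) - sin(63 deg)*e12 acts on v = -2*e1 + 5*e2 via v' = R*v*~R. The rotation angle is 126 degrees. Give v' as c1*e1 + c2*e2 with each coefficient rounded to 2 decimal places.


Rotor R = cos(63deg) - sin(63deg)*e12
Rotation angle theta = 2 * 63 = 126 degrees
v' = R*v*~R rotates v by theta.
cos(126deg) = -0.5878, sin(126deg) = 0.8090
v'_1 = -2*cos(126deg) - 5*sin(126deg)
= -2*(-0.5878) - 5*0.8090
= -2.87
v'_2 = -2*sin(126deg) + 5*cos(126deg)
= -2*0.8090 + 5*(-0.5878)
= -4.56
v' = -2.87*e1 - 4.56*e2


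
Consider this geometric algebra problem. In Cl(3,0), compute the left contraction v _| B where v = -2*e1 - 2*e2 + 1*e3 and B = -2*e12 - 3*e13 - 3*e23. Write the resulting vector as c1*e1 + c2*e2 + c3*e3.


Left contraction v _| B = <vB>_1 (grade-1 part of the geometric product vB).
Using e1_|e12 = e2, e2_|e12 = -e1, e1_|e13 = e3, e3_|e13 = -e1, e2_|e23 = e3, e3_|e23 = -e2:
e1 coeff: -v2*b12 - v3*b13 = -(-2)*(-2) - (1)*(-3) = -1
e2 coeff: v1*b12 - v3*b23 = (-2)*(-2) - (1)*(-3) = 7
e3 coeff: v1*b13 + v2*b23 = (-2)*(-3) + (-2)*(-3) = 12
v _| B = -1*e1 + 7*e2 + 12*e3


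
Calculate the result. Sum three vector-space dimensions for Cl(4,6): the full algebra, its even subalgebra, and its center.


n = 4 + 6 = 10
Total dim = 2^10 = 1024
Even subalgebra dim = 2^9 = 512
n is even, so center dim = 1
Sum = 1024 + 512 + 1 = 1537


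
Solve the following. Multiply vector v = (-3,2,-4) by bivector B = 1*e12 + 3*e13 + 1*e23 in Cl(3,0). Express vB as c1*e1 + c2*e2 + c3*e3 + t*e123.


vB has grade-1 (vector) and grade-3 (trivector) parts: vB = (v _| B) + (v ^ B).
Vector part <vB>_1:
  e1: -v2*b12 - v3*b13 = -(2)*(1) - (-4)*(3) = 10
  e2: v1*b12 - v3*b23 = (-3)*(1) - (-4)*(1) = 1
  e3: v1*b13 + v2*b23 = (-3)*(3) + (2)*(1) = -7
Trivector part <vB>_3:
  e123: v1*b23 - v2*b13 + v3*b12 = (-3)*(1) - (2)*(3) + (-4)*(1) = -13
vB = 10*e1 + 1*e2 - 7*e3 - 13*e123


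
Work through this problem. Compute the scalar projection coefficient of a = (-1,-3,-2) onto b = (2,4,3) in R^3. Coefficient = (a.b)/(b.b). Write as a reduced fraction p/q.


Projection coefficient = (a . b) / (b . b)
a . b = (-1)*2 + (-3)*4 + (-2)*3
= -2 + (-12) + (-6) = -20
b . b = 2^2 + 4^2 + 3^2
= 4 + 16 + 9 = 29
Coefficient = -20/29
In lowest terms: -20/29


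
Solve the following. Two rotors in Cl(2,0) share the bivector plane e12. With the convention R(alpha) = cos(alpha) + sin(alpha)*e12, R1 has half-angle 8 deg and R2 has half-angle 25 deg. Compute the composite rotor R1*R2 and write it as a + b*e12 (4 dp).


Same-plane rotors commute and their half-angles add:
R1*R2 = cos(a1 + a2) + sin(a1 + a2)*e12.
a1 + a2 = 8 + 25 = 33 deg
cos(33 deg) = 0.8387
sin(33 deg) = 0.5446
R1*R2 = 0.8387 + 0.5446*e12


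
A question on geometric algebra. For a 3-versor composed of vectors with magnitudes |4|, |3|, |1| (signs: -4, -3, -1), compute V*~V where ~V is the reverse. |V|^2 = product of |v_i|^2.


Each vector v_i has |v_i|^2 = s_i^2
Squared scales: (-4)^2 = 16, (-3)^2 = 9, (-1)^2 = 1
|V|^2 = 16 * 9 * 1
= 144


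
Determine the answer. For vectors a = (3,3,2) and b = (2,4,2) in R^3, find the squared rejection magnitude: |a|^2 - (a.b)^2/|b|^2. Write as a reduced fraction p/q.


|a|^2 = 3^2 + 3^2 + 2^2 = 22
|b|^2 = 2^2 + 4^2 + 2^2 = 24
a . b = 3*2 + 3*4 + 2*2 = 22
(a.b)^2 = 22^2 = 484
|rej|^2 = 22 - 484/24
= (528 - 484)/24
= 44/24
In lowest terms: 11/6


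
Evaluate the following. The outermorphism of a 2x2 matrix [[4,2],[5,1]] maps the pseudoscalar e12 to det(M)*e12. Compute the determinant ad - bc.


The outermorphism of a linear map f sends e1^e2 to f(e1)^f(e2).
f(e1) = 4*e1 + 5*e2
f(e2) = 2*e1 + 1*e2
f(e1) ^ f(e2) = (4*e1 + 5*e2) ^ (2*e1 + 1*e2)
= 4*1*e12 + 5*2*e21
= (4 - 10)*e12
= -6*e12
Coefficient = -6


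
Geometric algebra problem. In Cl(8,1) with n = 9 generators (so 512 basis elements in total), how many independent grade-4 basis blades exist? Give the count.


Number of grade-k basis blades in Cl(p,q) with n = p + q is C(n, k).
n = 8 + 1 = 9
C(9, 4) = 9! / (4! * 5!)
= 362880 / (24 * 120)
= 126
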